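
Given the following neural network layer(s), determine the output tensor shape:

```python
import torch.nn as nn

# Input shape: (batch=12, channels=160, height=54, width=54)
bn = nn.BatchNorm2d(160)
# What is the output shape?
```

Input: (12, 160, 54, 54) -> Output: (12, 160, 54, 54)

Answer: (12, 160, 54, 54)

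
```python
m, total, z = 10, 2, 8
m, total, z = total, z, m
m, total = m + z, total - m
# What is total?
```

Trace:
`m, total, z = 10, 2, 8` → m = 10; total = 2; z = 8
`m, total, z = total, z, m` → m = 2; total = 8; z = 10
`m, total = m + z, total - m` → m = 12; total = 6
So total = 6

Answer: 6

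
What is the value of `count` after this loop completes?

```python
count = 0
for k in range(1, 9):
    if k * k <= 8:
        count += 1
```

Count numbers where k² ≤ 8
`count` takes the values: 0 → 1 → 2

Answer: 2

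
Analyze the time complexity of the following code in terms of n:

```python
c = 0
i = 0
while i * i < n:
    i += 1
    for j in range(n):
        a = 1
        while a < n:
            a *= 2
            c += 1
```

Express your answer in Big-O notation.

Each loop level contributes: √n × n × log n. Multiplying the contributions gives O(n√n log n).

Answer: O(n√n log n)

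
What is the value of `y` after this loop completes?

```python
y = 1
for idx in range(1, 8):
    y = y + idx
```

Start at 1, add 1 through 7
`y` takes the values: 1 → 2 → 4 → 7 → 11 → 16 → 22 → 29

Answer: 29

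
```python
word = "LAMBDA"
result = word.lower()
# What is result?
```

Trace:
`word = "LAMBDA"` → word = 'LAMBDA'
`result = word.lower()` → result = 'lambda'
So result = 'lambda'

Answer: 'lambda'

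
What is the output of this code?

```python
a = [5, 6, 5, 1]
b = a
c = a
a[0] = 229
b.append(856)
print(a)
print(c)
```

Key concept: multiple aliases.
Step by step:
`a = [5, 6, 5, 1]` → a = [5, 6, 5, 1]
`b = a` → b = [5, 6, 5, 1] (same object as a)
`c = a` → c = [5, 6, 5, 1] (same object as a, b)
`a[0] = 229` → a = [229, 6, 5, 1] (same object as b, c); b = [229, 6, 5, 1] (same object as a, c); c = [229, 6, 5, 1] (same object as a, b)
`b.append(856)` → a = [229, 6, 5, 1, 856] (same object as b, c); b = [229, 6, 5, 1, 856] (same object as a, c); c = [229, 6, 5, 1, 856] (same object as a, b)
`print(a)` → prints [229, 6, 5, 1, 856]
`print(c)` → prints [229, 6, 5, 1, 856]

Answer:
[229, 6, 5, 1, 856]
[229, 6, 5, 1, 856]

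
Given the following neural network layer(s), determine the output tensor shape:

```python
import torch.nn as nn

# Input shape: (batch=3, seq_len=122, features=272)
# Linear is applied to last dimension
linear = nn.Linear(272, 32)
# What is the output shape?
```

Input: (3, 122, 272) -> Output: (3, 122, 32)

Answer: (3, 122, 32)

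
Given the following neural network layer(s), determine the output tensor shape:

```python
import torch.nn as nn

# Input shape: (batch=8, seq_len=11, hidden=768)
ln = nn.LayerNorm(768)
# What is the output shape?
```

Input: (8, 11, 768) -> Output: (8, 11, 768)

Answer: (8, 11, 768)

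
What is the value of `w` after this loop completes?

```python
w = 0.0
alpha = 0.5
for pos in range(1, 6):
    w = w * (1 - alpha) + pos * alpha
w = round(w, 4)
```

Moving average with lr=0.5
`w` takes the values: 0.0 → 0.5 → 1.25 → 2.125 → 3.0625 → 4.03125 → 4.0312

Answer: 4.0312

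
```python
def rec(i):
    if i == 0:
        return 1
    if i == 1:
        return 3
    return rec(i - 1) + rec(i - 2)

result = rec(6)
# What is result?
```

Build up from base cases: rec(0)=1, rec(1)=3, rec(2)=4, rec(3)=7, rec(4)=11, rec(5)=18, rec(6)=29

Answer: 29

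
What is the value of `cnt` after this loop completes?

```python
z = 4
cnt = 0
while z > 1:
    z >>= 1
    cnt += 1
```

Count right shifts until 1
`cnt` takes the values: 0 → 1 → 2

Answer: 2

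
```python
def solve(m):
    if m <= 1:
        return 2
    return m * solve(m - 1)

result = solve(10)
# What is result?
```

solve(10) = 10 * 9 * 8 * 7 * 6 * 5 * 4 * 3 * 2 * 2 = 7257600

Answer: 7257600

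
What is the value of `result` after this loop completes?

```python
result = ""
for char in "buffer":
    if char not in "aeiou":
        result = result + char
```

Remove vowels from 'buffer'
`result` takes the values: "" → "b" → "bf" → "bff" → "bffr"

Answer: "bffr"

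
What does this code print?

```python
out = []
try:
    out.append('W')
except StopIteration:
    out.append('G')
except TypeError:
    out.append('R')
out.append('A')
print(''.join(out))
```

Execution trace: 'W' (try body, no exception) → 'A' (after the try/except). Output: WA

Answer: WA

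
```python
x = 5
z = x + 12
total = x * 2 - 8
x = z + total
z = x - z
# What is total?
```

Trace:
`x = 5` → x = 5
`z = x + 12` → z = 17
`total = x * 2 - 8` → total = 2
`x = z + total` → x = 19
`z = x - z` → z = 2
So total = 2

Answer: 2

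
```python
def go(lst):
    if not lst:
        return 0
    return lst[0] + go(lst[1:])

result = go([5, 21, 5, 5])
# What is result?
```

5 + 21 + 5 + 5 + 0 = 36

Answer: 36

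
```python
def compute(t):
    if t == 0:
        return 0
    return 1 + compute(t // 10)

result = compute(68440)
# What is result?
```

Count of digits of 68440: 5

Answer: 5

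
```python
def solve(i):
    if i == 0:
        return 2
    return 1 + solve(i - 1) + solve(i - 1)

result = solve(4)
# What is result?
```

solve(i) = 1 + 2·solve(i-1), solve(0)=2. Closed form: (2+1)·2^4 - 1 = 47.

Answer: 47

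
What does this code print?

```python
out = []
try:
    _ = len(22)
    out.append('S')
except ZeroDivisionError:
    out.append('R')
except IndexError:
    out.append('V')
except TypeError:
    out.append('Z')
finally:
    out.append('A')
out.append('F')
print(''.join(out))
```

Execution trace: 'Z' (except TypeError) → 'A' (finally) → 'F' (after the try/except). Output: ZAF

Answer: ZAF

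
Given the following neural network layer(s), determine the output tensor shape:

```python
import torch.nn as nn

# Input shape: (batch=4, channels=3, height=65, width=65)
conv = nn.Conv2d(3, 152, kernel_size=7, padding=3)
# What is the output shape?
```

Input: (4, 3, 65, 65) -> Output: (4, 152, 65, 65)

Answer: (4, 152, 65, 65)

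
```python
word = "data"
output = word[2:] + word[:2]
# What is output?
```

Trace:
`word = "data"` → word = 'data'
`output = word[2:] + word[:2]` → output = 'tada'
So output = 'tada'

Answer: 'tada'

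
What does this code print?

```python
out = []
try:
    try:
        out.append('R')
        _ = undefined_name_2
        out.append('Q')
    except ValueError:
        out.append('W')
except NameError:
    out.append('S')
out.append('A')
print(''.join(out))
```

Execution trace: 'R' (inner try body) → 'S' (outer except NameError) → 'A' (after the try/except). Output: RSA

Answer: RSA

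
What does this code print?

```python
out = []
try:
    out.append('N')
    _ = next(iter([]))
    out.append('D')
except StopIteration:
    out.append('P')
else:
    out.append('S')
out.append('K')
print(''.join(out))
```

Execution trace: 'N' (try body) → 'P' (except StopIteration) → 'K' (after the try/except). Output: NPK

Answer: NPK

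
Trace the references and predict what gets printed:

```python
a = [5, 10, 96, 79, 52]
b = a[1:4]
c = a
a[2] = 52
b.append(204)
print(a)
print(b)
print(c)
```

Key concept: slice vs alias.
Step by step:
`a = [5, 10, 96, 79, 52]` → a = [5, 10, 96, 79, 52]
`b = a[1:4]` → b = [10, 96, 79]
`c = a` → c = [5, 10, 96, 79, 52] (same object as a)
`a[2] = 52` → a = [5, 10, 52, 79, 52] (same object as c); c = [5, 10, 52, 79, 52] (same object as a)
`b.append(204)` → b = [10, 96, 79, 204]
`print(a)` → prints [5, 10, 52, 79, 52]
`print(b)` → prints [10, 96, 79, 204]
`print(c)` → prints [5, 10, 52, 79, 52]

Answer:
[5, 10, 52, 79, 52]
[10, 96, 79, 204]
[5, 10, 52, 79, 52]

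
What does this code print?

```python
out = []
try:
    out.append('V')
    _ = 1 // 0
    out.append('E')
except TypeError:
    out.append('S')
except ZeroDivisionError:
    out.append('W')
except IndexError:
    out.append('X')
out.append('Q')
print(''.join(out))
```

Execution trace: 'V' (try body) → 'W' (except ZeroDivisionError) → 'Q' (after the try/except). Output: VWQ

Answer: VWQ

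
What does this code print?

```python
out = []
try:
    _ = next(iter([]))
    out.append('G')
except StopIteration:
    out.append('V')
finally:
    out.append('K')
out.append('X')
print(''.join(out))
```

Execution trace: 'V' (except StopIteration) → 'K' (finally) → 'X' (after the try/except). Output: VKX

Answer: VKX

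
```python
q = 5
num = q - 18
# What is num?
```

Trace:
`q = 5` → q = 5
`num = q - 18` → num = -13
So num = -13

Answer: -13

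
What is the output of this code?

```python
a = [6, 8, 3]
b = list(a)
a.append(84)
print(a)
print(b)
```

Key concept: list() constructor creates copy.
Step by step:
`a = [6, 8, 3]` → a = [6, 8, 3]
`b = list(a)` → b = [6, 8, 3]
`a.append(84)` → a = [6, 8, 3, 84]
`print(a)` → prints [6, 8, 3, 84]
`print(b)` → prints [6, 8, 3]

Answer:
[6, 8, 3, 84]
[6, 8, 3]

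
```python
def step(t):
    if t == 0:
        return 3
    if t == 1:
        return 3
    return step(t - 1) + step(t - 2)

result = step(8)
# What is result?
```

Build up from base cases: step(0)=3, step(1)=3, step(2)=6, step(3)=9, step(4)=15, step(5)=24, step(6)=39, ..., step(8)=102

Answer: 102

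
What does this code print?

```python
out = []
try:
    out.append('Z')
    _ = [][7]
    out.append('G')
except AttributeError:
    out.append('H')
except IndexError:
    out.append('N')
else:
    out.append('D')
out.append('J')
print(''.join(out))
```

Execution trace: 'Z' (try body) → 'N' (except IndexError) → 'J' (after the try/except). Output: ZNJ

Answer: ZNJ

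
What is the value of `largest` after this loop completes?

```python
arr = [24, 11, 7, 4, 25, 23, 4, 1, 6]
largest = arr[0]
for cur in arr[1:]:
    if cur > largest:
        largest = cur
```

Maximum of [24, 11, 7, 4, 25, 23, 4, 1, 6]
`largest` takes the values: 24 → 25

Answer: 25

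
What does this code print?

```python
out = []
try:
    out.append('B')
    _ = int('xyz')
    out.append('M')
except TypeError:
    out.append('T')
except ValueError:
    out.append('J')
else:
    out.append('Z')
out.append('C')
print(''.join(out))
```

Execution trace: 'B' (try body) → 'J' (except ValueError) → 'C' (after the try/except). Output: BJC

Answer: BJC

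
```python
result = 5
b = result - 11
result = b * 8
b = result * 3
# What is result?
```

Trace:
`result = 5` → result = 5
`b = result - 11` → b = -6
`result = b * 8` → result = -48
`b = result * 3` → b = -144
So result = -48

Answer: -48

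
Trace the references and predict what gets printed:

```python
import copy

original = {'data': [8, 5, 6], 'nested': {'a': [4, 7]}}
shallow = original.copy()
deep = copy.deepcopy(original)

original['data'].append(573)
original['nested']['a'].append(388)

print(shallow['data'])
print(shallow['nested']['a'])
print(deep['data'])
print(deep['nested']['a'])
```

Key concept: comparing shallow vs deep copy.
Step by step:
`original = {'data': [8, 5, 6], 'nested': {'a': [4, 7]}}` → original = {'data': [8, 5, 6], 'nested': {'a': [4, 7]}}
`shallow = original.copy()` → shallow = {'data': [8, 5, 6], 'nested': {'a': [4, 7]}}
`deep = copy.deepcopy(original)` → deep = {'data': [8, 5, 6], 'nested': {'a': [4, 7]}}
`original['data'].append(573)` → original = {'data': [8, 5, 6, 573], 'nested': {'a': [4, 7]}}; shallow = {'data': [8, 5, 6, 573], 'nested': {'a': [4, 7]}}
`original['nested']['a'].append(388)` → original = {'data': [8, 5, 6, 573], 'nested': {'a': [4, 7, 388]}}; shallow = {'data': [8, 5, 6, 573], 'nested': {'a': [4, 7, 388]}}
`print(shallow['data'])` → prints [8, 5, 6, 573]
`print(shallow['nested']['a'])` → prints [4, 7, 388]
`print(deep['data'])` → prints [8, 5, 6]
`print(deep['nested']['a'])` → prints [4, 7]

Answer:
[8, 5, 6, 573]
[4, 7, 388]
[8, 5, 6]
[4, 7]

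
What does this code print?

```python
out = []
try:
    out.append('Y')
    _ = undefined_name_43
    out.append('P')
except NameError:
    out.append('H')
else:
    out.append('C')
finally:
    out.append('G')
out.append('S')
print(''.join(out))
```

Execution trace: 'Y' (try body) → 'H' (except NameError) → 'G' (finally) → 'S' (after the try/except). Output: YHGS

Answer: YHGS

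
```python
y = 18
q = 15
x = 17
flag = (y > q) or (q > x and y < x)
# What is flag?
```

Trace:
`y = 18` → y = 18
`q = 15` → q = 15
`x = 17` → x = 17
`flag = (y > q) or (q > x and y < x)` → flag = True
So flag = True

Answer: True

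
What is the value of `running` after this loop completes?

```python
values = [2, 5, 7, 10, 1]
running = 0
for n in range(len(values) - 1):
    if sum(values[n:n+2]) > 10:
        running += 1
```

Count windows with sum > 10
`running` takes the values: 0 → 1 → 2 → 3

Answer: 3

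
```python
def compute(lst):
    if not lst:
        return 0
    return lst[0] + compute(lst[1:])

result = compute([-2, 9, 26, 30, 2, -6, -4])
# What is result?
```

(-2) + 9 + 26 + 30 + 2 + (-6) + (-4) + 0 = 55

Answer: 55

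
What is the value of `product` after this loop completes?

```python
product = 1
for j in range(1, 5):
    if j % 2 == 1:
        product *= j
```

Product of odd numbers 1 to 4
`product` takes the values: 1 → 3

Answer: 3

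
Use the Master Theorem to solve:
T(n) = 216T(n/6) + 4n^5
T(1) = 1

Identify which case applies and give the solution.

a=216, b=6, f(n)=4n^5. log_6(216) = 3. Since c=5 > 3 and the regularity condition holds (216(n/6)^5 = (216/6^5)n^5 with 216/6^5 < 1), Case 3 applies: T(n) = Θ(f(n)) = O(n^5).

Answer: O(n^5) - Case 3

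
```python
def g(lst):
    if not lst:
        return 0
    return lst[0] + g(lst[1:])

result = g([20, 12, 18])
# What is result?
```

20 + 12 + 18 + 0 = 50

Answer: 50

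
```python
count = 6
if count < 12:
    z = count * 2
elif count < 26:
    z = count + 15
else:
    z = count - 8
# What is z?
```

Trace:
`count = 6` → count = 6
`if count < 12: ...` → count < 12 is True → z = 12
So z = 12

Answer: 12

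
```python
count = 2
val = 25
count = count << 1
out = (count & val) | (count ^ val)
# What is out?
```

Trace:
`count = 2` → count = 2
`val = 25` → val = 25
`count = count << 1` → count = 4
`out = (count & val) | (count ^ val)` → out = 29
So out = 29

Answer: 29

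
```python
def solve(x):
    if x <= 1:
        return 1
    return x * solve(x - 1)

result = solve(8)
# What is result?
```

solve(8) = 8 * 7 * 6 * 5 * 4 * 3 * 2 * 1 = 40320

Answer: 40320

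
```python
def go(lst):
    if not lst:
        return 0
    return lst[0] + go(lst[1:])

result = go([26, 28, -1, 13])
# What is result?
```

26 + 28 + (-1) + 13 + 0 = 66

Answer: 66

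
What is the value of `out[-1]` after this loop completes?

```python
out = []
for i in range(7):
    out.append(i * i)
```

Last element of squares 0 to 6
`out` takes the values: [] → [0] → [0, 1] → [0, 1, 4] → [0, 1, 4, 9] → [0, 1, 4, 9, 16] → [0, 1, 4, 9, 16, 25] → [0, 1, 4, 9, 16, 25, 36]
So `out[-1]` = 36

Answer: 36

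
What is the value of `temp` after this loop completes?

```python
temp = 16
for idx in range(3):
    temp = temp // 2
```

Halve 3 times: 16 // 2^3 = 2
`temp` takes the values: 16 → 8 → 4 → 2

Answer: 2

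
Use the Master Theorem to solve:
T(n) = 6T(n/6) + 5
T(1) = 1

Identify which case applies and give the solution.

a=6, b=6, f(n)=5. log_6(6) = 1. Since c=0 < 1, Case 1 applies: T(n) = Θ(n^log_b(a)) = O(n).

Answer: O(n) - Case 1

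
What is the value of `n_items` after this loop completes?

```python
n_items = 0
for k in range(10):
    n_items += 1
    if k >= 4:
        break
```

Loop breaks when k reaches 4, n_items is 5
`n_items` takes the values: 0 → 1 → 2 → 3 → 4 → 5

Answer: 5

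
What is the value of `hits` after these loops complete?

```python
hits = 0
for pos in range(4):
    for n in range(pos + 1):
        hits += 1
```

Triangle: 1 + 2 + ... + 4
`hits` takes the values: 0 → 1 → 2 → 3 → 4 → 5 → 6 → 7 → 8 → 9 → 10

Answer: 10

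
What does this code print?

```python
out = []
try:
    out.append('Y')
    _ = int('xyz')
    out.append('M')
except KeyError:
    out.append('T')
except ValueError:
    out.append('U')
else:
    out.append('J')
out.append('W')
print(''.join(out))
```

Execution trace: 'Y' (try body) → 'U' (except ValueError) → 'W' (after the try/except). Output: YUW

Answer: YUW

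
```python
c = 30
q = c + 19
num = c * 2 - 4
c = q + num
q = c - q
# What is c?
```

Trace:
`c = 30` → c = 30
`q = c + 19` → q = 49
`num = c * 2 - 4` → num = 56
`c = q + num` → c = 105
`q = c - q` → q = 56
So c = 105

Answer: 105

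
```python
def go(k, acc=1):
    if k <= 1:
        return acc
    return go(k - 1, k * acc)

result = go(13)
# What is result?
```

Accumulator trace (n, acc): (13, 1) -> (12, 13) -> (11, 156) -> (10, 1716) -> (9, 17160) -> (8, 154440) -> (7, 1235520) -> (6, 8648640) -> (5, 51891840) -> (4, 259459200) -> (3, 1037836800) -> (2, 3113510400) -> (1, 6227020800) -> return 6227020800

Answer: 6227020800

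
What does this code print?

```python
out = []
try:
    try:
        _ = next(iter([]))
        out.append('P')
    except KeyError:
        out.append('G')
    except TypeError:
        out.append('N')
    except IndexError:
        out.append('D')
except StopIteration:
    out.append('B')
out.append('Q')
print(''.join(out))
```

Execution trace: 'B' (outer except StopIteration) → 'Q' (after the try/except). Output: BQ

Answer: BQ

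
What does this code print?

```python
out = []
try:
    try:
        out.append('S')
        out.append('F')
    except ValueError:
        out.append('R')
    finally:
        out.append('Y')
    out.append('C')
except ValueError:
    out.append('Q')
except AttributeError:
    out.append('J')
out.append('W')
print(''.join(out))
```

Execution trace: 'S' (inner try body) → 'F' (inner try body, no exception) → 'Y' (inner finally) → 'C' (try body, no exception) → 'W' (after the try/except). Output: SFYCW

Answer: SFYCW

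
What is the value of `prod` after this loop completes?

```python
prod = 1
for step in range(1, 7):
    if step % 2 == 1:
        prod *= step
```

Product of odd numbers 1 to 6
`prod` takes the values: 1 → 3 → 15

Answer: 15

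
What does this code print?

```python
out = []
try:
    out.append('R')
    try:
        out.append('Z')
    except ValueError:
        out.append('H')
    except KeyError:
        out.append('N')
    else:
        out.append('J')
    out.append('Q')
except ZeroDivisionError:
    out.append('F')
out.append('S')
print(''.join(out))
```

Execution trace: 'R' (try body) → 'Z' (inner try body, no exception) → 'J' (inner else) → 'Q' (try body, no exception) → 'S' (after the try/except). Output: RZJQS

Answer: RZJQS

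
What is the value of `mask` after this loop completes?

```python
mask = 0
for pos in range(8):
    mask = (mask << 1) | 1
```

Build 8 consecutive 1-bits: 0b11111111
`mask` takes the values: 0 → 1 → 3 → 7 → 15 → 31 → 63 → 127 → 255

Answer: 255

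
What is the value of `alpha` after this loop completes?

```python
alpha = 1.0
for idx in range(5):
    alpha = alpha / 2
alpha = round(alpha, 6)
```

Halving LR 5 times: 1 / 2^5
`alpha` takes the values: 1.0 → 0.5 → 0.25 → 0.125 → 0.0625 → 0.03125

Answer: 0.03125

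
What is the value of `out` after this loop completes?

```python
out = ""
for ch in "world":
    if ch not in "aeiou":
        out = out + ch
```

Remove vowels from 'world'
`out` takes the values: "" → "w" → "wr" → "wrl" → "wrld"

Answer: "wrld"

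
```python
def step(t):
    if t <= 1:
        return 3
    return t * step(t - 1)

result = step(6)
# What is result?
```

step(6) = 6 * 5 * 4 * 3 * 2 * 3 = 2160

Answer: 2160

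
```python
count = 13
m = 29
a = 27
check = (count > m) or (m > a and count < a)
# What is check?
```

Trace:
`count = 13` → count = 13
`m = 29` → m = 29
`a = 27` → a = 27
`check = (count > m) or (m > a and count < a)` → check = True
So check = True

Answer: True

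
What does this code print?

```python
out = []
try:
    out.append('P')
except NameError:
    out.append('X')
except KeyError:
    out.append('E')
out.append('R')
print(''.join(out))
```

Execution trace: 'P' (try body, no exception) → 'R' (after the try/except). Output: PR

Answer: PR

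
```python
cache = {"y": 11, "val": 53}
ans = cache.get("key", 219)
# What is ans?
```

Trace:
`cache = {"y": 11, "val": 53}` → cache = {'y': 11, 'val': 53}
`ans = cache.get("key", 219)` → ans = 219
So ans = 219

Answer: 219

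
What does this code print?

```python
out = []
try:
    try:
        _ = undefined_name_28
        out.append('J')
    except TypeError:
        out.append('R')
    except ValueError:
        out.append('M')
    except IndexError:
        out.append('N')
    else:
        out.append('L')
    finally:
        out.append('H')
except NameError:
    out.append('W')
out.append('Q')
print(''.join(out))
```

Execution trace: 'H' (finally) → 'W' (outer except NameError) → 'Q' (after the try/except). Output: HWQ

Answer: HWQ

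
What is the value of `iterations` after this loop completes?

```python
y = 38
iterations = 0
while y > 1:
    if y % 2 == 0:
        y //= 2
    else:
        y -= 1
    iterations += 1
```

Steps to reduce 38 to 1
`iterations` takes the values: 0 → 1 → 2 → 3 → 4 → 5 → 6 → 7

Answer: 7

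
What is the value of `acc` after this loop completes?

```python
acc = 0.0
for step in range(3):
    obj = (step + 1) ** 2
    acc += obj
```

Sum of squared losses 1² + 2² + ... + 3²
`acc` takes the values: 0.0 → 1.0 → 5.0 → 14.0

Answer: 14.0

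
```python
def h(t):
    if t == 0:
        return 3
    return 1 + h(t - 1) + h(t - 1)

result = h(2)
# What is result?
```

h(t) = 1 + 2·h(t-1), h(0)=3. Closed form: (3+1)·2^2 - 1 = 15.

Answer: 15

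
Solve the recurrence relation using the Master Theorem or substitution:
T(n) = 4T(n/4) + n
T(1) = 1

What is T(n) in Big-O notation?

By Master Theorem: a=4, b=4, f(n)=n. Since log_4(4) = 1 and f(n) = Θ(n^1), Case 2 applies. T(n) = O(n log n).

Answer: O(n log n)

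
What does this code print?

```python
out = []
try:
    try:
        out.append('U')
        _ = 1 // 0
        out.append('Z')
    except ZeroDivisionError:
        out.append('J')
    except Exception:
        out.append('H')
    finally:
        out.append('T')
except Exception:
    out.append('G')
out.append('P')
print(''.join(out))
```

Execution trace: 'U' (inner try body) → 'J' (inner except ZeroDivisionError) → 'T' (inner finally) → 'P' (after the try/except). Output: UJTP

Answer: UJTP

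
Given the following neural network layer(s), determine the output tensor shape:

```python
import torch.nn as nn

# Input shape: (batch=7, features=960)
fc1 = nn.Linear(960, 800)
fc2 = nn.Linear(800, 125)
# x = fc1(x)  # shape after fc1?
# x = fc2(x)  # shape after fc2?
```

Input: (7, 960) -> after fc1: (7, 800) -> Output: (7, 125)

Answer: (7, 125)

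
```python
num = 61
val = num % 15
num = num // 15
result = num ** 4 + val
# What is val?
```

Trace:
`num = 61` → num = 61
`val = num % 15` → val = 1
`num = num // 15` → num = 4
`result = num ** 4 + val` → result = 257
So val = 1

Answer: 1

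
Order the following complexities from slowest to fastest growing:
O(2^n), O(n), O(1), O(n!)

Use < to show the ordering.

Ordered by growth rate: O(1) < O(n) < O(2^n) < O(n!)

Answer: O(1) < O(n) < O(2^n) < O(n!)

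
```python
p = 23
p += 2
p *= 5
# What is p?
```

Trace:
`p = 23` → p = 23
`p += 2` → p = 25
`p *= 5` → p = 125
So p = 125

Answer: 125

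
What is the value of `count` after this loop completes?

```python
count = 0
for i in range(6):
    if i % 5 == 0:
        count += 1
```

Count numbers divisible by 5 in range(6)
`count` takes the values: 0 → 1 → 2

Answer: 2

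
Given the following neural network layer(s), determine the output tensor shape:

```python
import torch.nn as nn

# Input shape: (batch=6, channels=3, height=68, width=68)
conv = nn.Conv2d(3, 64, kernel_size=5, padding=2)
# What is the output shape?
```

Input: (6, 3, 68, 68) -> Output: (6, 64, 68, 68)

Answer: (6, 64, 68, 68)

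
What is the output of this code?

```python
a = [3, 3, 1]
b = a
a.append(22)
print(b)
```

Key concept: basic list aliasing.
Step by step:
`a = [3, 3, 1]` → a = [3, 3, 1]
`b = a` → b = [3, 3, 1] (same object as a)
`a.append(22)` → a = [3, 3, 1, 22] (same object as b); b = [3, 3, 1, 22] (same object as a)
`print(b)` → prints [3, 3, 1, 22]

Answer: [3, 3, 1, 22]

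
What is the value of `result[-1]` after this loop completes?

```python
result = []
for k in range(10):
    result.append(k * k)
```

Last element of squares 0 to 9
`result` takes the values: [] → [0] → [0, 1] → [0, 1, 4] → [0, 1, 4, 9] → [0, 1, 4, 9, 16] → [0, 1, 4, 9, 16, 25] → [0, 1, 4, 9, 16, 25, 36] → [0, 1, 4, 9, 16, 25, 36, 49] → [0, 1, 4, 9, 16, 25, 36, 49, 64] → [0, 1, 4, 9, 16, 25, 36, 49, 64, 81]
So `result[-1]` = 81

Answer: 81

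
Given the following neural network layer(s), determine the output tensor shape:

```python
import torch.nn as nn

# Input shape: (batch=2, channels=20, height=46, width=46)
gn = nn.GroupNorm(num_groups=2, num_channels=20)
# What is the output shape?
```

Input: (2, 20, 46, 46) -> Output: (2, 20, 46, 46)

Answer: (2, 20, 46, 46)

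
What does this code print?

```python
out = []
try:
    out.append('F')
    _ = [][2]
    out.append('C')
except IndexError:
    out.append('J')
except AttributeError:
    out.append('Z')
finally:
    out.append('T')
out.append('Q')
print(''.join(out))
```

Execution trace: 'F' (try body) → 'J' (except IndexError) → 'T' (finally) → 'Q' (after the try/except). Output: FJTQ

Answer: FJTQ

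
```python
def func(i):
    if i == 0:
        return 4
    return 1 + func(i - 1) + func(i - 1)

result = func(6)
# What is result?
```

func(i) = 1 + 2·func(i-1), func(0)=4. Closed form: (4+1)·2^6 - 1 = 319.

Answer: 319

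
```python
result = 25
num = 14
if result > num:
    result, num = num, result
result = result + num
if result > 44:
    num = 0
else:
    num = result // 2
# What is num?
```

Trace:
`result = 25` → result = 25
`num = 14` → num = 14
`if result > num: ...` → result > num is True → result = 14; num = 25
`result = result + num` → result = 39
`if result > 44: ...` → result > 44 is False, take else branch → num = 19
So num = 19

Answer: 19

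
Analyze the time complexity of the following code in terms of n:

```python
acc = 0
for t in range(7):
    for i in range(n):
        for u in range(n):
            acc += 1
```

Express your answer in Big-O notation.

Each loop level contributes: 1 × n × n. Multiplying the contributions gives O(n^2).

Answer: O(n^2)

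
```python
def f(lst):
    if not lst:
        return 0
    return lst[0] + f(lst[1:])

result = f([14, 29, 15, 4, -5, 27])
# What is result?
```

14 + 29 + 15 + 4 + (-5) + 27 + 0 = 84

Answer: 84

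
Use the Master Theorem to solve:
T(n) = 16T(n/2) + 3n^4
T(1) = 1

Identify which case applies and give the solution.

a=16, b=2, f(n)=3n^4. log_2(16) = 4. Since c=4 = 4, Case 2 applies: T(n) = Θ(n^log_b(a) · log n) = O(n^4 log n).

Answer: O(n^4 log n) - Case 2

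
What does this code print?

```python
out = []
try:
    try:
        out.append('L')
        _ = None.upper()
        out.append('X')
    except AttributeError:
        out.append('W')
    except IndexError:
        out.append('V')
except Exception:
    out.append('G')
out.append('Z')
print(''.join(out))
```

Execution trace: 'L' (inner try body) → 'W' (inner except AttributeError) → 'Z' (after the try/except). Output: LWZ

Answer: LWZ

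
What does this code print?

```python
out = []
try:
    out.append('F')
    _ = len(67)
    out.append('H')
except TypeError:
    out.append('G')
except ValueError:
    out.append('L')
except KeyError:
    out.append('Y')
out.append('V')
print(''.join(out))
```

Execution trace: 'F' (try body) → 'G' (except TypeError) → 'V' (after the try/except). Output: FGV

Answer: FGV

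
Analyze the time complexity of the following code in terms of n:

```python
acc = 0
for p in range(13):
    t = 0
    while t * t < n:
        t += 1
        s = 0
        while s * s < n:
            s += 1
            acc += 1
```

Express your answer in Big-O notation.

Each loop level contributes: 1 × √n × √n. Multiplying the contributions gives O(n).

Answer: O(n)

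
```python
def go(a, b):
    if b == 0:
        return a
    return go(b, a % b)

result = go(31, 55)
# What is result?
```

go(31, 55) -> go(55, 31) -> go(31, 24) -> go(24, 7) -> go(7, 3) -> go(3, 1) -> go(1, 0) -> 1

Answer: 1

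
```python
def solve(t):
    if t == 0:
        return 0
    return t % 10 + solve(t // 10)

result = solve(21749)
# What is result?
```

Sum of digits of 21749: 9 + 4 + 7 + 1 + 2 = 23

Answer: 23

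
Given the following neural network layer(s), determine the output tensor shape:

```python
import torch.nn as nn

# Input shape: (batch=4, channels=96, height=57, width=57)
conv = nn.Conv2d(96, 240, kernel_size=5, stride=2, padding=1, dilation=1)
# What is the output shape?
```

Input: (4, 96, 57, 57) -> Output: (4, 240, 28, 28)

Answer: (4, 240, 28, 28)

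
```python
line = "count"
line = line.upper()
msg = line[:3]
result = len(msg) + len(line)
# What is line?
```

Trace:
`line = "count"` → line = 'count'
`line = line.upper()` → line = 'COUNT'
`msg = line[:3]` → msg = 'COU'
`result = len(msg) + len(line)` → result = 8
So line = 'COUNT'

Answer: 'COUNT'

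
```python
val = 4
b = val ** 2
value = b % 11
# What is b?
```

Trace:
`val = 4` → val = 4
`b = val ** 2` → b = 16
`value = b % 11` → value = 5
So b = 16

Answer: 16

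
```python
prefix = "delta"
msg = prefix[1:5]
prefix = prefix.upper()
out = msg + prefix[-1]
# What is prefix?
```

Trace:
`prefix = "delta"` → prefix = 'delta'
`msg = prefix[1:5]` → msg = 'elta'
`prefix = prefix.upper()` → prefix = 'DELTA'
`out = msg + prefix[-1]` → out = 'eltaA'
So prefix = 'DELTA'

Answer: 'DELTA'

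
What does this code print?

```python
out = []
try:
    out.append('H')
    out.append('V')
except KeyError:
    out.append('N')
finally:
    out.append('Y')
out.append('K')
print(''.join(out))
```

Execution trace: 'H' (try body) → 'V' (try body, no exception) → 'Y' (finally) → 'K' (after the try/except). Output: HVYK

Answer: HVYK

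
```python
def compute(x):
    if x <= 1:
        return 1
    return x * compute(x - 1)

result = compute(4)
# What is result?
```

compute(4) = 4 * 3 * 2 * 1 = 24

Answer: 24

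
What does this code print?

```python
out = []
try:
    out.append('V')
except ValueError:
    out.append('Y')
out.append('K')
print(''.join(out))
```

Execution trace: 'V' (try body, no exception) → 'K' (after the try/except). Output: VK

Answer: VK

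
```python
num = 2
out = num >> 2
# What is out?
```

Trace:
`num = 2` → num = 2
`out = num >> 2` → out = 0
So out = 0

Answer: 0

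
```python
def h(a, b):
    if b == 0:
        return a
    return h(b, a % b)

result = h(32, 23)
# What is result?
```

h(32, 23) -> h(23, 9) -> h(9, 5) -> h(5, 4) -> h(4, 1) -> h(1, 0) -> 1

Answer: 1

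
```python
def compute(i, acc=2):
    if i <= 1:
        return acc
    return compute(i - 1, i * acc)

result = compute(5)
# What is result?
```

Accumulator trace (n, acc): (5, 2) -> (4, 10) -> (3, 40) -> (2, 120) -> (1, 240) -> return 240

Answer: 240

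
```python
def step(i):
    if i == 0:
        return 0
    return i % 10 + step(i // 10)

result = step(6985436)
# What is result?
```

Sum of digits of 6985436: 6 + 3 + 4 + 5 + 8 + 9 + 6 = 41

Answer: 41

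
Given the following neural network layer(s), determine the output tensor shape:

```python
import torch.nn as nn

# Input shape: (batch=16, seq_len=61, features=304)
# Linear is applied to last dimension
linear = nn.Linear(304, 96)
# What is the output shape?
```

Input: (16, 61, 304) -> Output: (16, 61, 96)

Answer: (16, 61, 96)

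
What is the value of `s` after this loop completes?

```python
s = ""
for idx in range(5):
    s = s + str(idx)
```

Concatenate digits 0 to 4
`s` takes the values: "" → "0" → "01" → "012" → "0123" → "01234"

Answer: "01234"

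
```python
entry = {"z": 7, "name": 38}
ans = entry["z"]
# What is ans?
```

Trace:
`entry = {"z": 7, "name": 38}` → entry = {'z': 7, 'name': 38}
`ans = entry["z"]` → ans = 7
So ans = 7

Answer: 7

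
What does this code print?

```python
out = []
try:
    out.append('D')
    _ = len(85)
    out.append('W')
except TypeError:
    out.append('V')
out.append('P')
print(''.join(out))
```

Execution trace: 'D' (try body) → 'V' (except TypeError) → 'P' (after the try/except). Output: DVP

Answer: DVP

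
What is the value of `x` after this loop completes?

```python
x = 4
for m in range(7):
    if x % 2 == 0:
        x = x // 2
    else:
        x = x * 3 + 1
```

Collatz-style transformation from 4
`x` takes the values: 4 → 2 → 1 → 4 → 2 → 1 → 4 → 2

Answer: 2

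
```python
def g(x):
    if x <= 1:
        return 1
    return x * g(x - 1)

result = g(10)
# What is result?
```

g(10) = 10 * 9 * 8 * 7 * 6 * 5 * 4 * 3 * 2 * 1 = 3628800

Answer: 3628800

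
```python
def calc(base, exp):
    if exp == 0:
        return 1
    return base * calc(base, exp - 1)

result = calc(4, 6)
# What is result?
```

calc(4, 6) = 4 * 4 * 4 * 4 * 4 * 4 = 4096

Answer: 4096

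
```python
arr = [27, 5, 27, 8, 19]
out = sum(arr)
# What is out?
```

Trace:
`arr = [27, 5, 27, 8, 19]` → arr = [27, 5, 27, 8, 19]
`out = sum(arr)` → out = 86
So out = 86

Answer: 86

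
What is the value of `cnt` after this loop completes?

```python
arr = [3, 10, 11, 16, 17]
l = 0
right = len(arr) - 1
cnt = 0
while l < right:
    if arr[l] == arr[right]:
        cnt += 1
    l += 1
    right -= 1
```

Count matching pairs from ends
`cnt` takes the values: 0

Answer: 0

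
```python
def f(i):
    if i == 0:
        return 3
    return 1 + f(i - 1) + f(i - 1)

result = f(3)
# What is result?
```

f(i) = 1 + 2·f(i-1), f(0)=3. Closed form: (3+1)·2^3 - 1 = 31.

Answer: 31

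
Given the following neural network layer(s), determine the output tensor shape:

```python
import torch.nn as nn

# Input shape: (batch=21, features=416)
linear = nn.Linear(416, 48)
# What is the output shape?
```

Input: (21, 416) -> Output: (21, 48)

Answer: (21, 48)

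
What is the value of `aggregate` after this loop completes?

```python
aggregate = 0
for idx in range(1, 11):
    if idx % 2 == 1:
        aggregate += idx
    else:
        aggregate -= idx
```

Add odd, subtract even
`aggregate` takes the values: 0 → 1 → -1 → 2 → -2 → 3 → -3 → 4 → -4 → 5 → -5

Answer: -5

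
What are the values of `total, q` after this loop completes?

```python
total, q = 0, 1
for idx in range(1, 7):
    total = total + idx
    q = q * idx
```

Sum and factorial of 1 to 6
`total, q` takes the values: (0, 1) → (1, 1) → (3, 1) → (3, 2) → (6, 2) → (6, 6) → (10, 6) → (10, 24) → (15, 24) → (15, 120) → (21, 120) → (21, 720)

Answer: 21, 720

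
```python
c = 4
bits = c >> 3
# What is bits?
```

Trace:
`c = 4` → c = 4
`bits = c >> 3` → bits = 0
So bits = 0

Answer: 0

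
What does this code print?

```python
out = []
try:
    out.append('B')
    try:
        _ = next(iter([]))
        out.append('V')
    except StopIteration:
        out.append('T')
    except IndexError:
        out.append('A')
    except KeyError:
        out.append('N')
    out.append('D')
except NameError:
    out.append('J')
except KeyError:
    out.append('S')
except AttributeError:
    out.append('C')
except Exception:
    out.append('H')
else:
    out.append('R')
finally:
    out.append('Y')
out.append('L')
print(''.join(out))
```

Execution trace: 'B' (try body) → 'T' (inner except StopIteration) → 'D' (try body, no exception) → 'R' (else) → 'Y' (finally) → 'L' (after the try/except). Output: BTDRYL

Answer: BTDRYL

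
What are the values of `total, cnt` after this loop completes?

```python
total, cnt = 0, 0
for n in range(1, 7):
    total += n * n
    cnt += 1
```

Sum of squares and count
`total, cnt` takes the values: (0, 0) → (1, 0) → (1, 1) → (5, 1) → (5, 2) → (14, 2) → (14, 3) → (30, 3) → (30, 4) → (55, 4) → (55, 5) → (91, 5) → (91, 6)

Answer: 91, 6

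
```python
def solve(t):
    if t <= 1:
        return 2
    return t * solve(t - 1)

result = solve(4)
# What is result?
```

solve(4) = 4 * 3 * 2 * 2 = 48

Answer: 48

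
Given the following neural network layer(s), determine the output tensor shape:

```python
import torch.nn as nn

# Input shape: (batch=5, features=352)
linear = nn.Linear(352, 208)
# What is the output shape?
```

Input: (5, 352) -> Output: (5, 208)

Answer: (5, 208)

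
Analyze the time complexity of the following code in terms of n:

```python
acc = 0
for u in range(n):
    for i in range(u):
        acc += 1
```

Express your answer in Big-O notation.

Each loop level contributes: n × n. Multiplying the contributions gives O(n^2).

Answer: O(n^2)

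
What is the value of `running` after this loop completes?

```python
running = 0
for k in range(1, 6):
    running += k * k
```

Sum of squares 1² to 5² = 55
`running` takes the values: 0 → 1 → 5 → 14 → 30 → 55

Answer: 55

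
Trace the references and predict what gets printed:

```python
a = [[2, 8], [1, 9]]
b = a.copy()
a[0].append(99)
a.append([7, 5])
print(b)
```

Key concept: shallow copy with nested lists.
Step by step:
`a = [[2, 8], [1, 9]]` → a = [[2, 8], [1, 9]]
`b = a.copy()` → b = [[2, 8], [1, 9]]
`a[0].append(99)` → a = [[2, 8, 99], [1, 9]]; b = [[2, 8, 99], [1, 9]]
`a.append([7, 5])` → a = [[2, 8, 99], [1, 9], [7, 5]]
`print(b)` → prints [[2, 8, 99], [1, 9]]

Answer: [[2, 8, 99], [1, 9]]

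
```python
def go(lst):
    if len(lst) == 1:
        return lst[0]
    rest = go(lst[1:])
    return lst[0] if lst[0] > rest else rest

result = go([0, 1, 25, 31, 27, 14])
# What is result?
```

Recursive max over [0, 1, 25, 31, 27, 14] = 31

Answer: 31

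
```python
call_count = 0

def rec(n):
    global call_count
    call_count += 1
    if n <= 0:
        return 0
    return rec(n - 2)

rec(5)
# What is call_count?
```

Linear recursion stepping by 2: 4 calls from n=5 down to ≤0.

Answer: 4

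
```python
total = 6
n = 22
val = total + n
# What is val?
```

Trace:
`total = 6` → total = 6
`n = 22` → n = 22
`val = total + n` → val = 28
So val = 28

Answer: 28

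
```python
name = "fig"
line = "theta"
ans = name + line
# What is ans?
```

Trace:
`name = "fig"` → name = 'fig'
`line = "theta"` → line = 'theta'
`ans = name + line` → ans = 'figtheta'
So ans = 'figtheta'

Answer: 'figtheta'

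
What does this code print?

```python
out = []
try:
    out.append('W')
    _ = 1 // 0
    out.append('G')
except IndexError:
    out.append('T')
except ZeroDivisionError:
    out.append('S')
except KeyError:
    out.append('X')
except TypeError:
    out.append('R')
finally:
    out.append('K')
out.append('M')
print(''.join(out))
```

Execution trace: 'W' (try body) → 'S' (except ZeroDivisionError) → 'K' (finally) → 'M' (after the try/except). Output: WSKM

Answer: WSKM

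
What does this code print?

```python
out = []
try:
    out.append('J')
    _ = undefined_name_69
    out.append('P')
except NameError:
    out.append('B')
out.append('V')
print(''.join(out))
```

Execution trace: 'J' (try body) → 'B' (except NameError) → 'V' (after the try/except). Output: JBV

Answer: JBV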